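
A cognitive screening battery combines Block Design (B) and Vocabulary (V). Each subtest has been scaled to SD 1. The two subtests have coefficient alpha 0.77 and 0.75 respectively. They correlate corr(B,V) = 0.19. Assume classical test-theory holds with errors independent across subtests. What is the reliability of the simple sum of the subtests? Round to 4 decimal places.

0.7983

Var(B+V) = 2 + 2·[0.19] = 2 + 0.38 = 2.38.
Because errors are independent across components, Cov(Tᵢ,Tⱼ) = Cov(Xᵢ,Xⱼ); the off-diagonal part of the true-score variance is the same as above.
True-score variance = [0.77 + 0.75] + 0.38 = 1.52 + 0.38 = 1.9.
Reliability = 1.9 / 2.38 = 0.7983.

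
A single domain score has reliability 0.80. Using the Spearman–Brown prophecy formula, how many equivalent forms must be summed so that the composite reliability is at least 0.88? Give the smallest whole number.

k ≥ ρ*(1−ρ₁)/(ρ₁(1−ρ*)) = 0.88·0.20 / (0.80·0.12) = 1.833.
Smallest integer k = 2.

2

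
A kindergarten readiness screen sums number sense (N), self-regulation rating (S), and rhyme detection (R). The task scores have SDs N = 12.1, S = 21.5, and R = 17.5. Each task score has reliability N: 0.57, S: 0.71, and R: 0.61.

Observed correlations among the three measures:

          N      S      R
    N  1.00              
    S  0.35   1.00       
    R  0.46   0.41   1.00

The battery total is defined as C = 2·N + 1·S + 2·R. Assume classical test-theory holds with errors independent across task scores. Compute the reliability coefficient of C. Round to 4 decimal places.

0.7859

Var(C) = 2²·12.1² + 21.5² + 2²·17.5² + 2·[2·12.1·21.5·0.35 + 4·12.1·17.5·0.46 + 2·21.5·17.5·0.41] = 2272.89 + 1760.5 = 4033.39.
With uncorrelated errors the cross-covariances are all true-score covariance, so they carry over unchanged; only the diagonal terms shrink to ρᵢσᵢ².
True-score variance = [2²·12.1²·0.57 + 21.5²·0.71 + 2²·17.5²·0.61] + 1760.5 = 1409.26 + 1760.5 = 3169.76.
Reliability = 3169.76 / 4033.39 = 0.7859.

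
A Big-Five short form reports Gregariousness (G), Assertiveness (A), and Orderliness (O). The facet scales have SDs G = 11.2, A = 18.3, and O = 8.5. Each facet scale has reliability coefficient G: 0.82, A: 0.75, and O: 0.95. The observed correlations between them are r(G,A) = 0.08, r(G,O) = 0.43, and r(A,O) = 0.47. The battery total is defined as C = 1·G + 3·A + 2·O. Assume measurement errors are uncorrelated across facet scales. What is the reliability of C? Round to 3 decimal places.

0.827

Var(C) = 11.2² + 3²·18.3² + 2²·8.5² + 2·[3·11.2·18.3·0.08 + 2·11.2·8.5·0.43 + 6·18.3·8.5·0.47] = 3428.45 + 1139.43 = 4567.88.
Because errors are independent across components, Cov(Tᵢ,Tⱼ) = Cov(Xᵢ,Xⱼ); the off-diagonal part of the true-score variance is the same as above.
True-score variance = [11.2²·0.82 + 3²·18.3²·0.75 + 2²·8.5²·0.95] + 1139.43 = 2637.92 + 1139.43 = 3777.35.
Reliability = 3777.35 / 4567.88 = 0.827.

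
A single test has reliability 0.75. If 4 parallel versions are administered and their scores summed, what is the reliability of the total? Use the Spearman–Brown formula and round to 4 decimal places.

0.9231

ρ_k = kρ / (1 + (k−1)ρ) = 4·0.75 / (1 + 3·0.75) = 3.000 / 3.250 = 0.9231.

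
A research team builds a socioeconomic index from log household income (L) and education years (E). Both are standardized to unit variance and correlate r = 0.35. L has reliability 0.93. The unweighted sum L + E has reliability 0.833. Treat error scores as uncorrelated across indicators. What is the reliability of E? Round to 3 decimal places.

Var(L+E) = 2 + 2·0.35 = 2.700.
True-score variance = ρ_L + ρ_E + 2·0.35, so 0.833 = (0.93 + ρ_E + 0.70) / 2.700.
ρ_E = 0.833·2.700 − 0.93 − 0.70 = 0.619.

0.619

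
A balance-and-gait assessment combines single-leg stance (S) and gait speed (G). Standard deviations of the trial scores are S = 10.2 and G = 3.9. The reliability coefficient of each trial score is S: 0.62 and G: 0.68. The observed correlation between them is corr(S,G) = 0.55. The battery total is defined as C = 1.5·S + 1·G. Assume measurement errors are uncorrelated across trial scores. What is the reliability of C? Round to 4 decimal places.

Var(C) = 1.5²·10.2² + 3.9² + 2·[1.5·10.2·3.9·0.55] = 249.3 + 65.637 = 314.937.
With uncorrelated errors the cross-covariances are all true-score covariance, so they carry over unchanged; only the diagonal terms shrink to ρᵢσᵢ².
True-score variance = [1.5²·10.2²·0.62 + 3.9²·0.68] + 65.637 = 155.479 + 65.637 = 221.116.
Reliability = 221.116 / 314.937 = 0.7021.

0.7021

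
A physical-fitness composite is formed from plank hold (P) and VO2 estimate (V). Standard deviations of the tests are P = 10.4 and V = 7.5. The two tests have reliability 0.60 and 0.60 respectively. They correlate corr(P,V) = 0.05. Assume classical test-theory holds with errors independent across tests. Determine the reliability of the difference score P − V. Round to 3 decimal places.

0.580

Var(P−V) = 10.4² + 7.5² − 2·10.4·7.5·0.05 = 164.41 − 7.8 = 156.61.
With uncorrelated errors the cross-covariances are all true-score covariance, so they carry over unchanged; only the diagonal terms shrink to ρᵢσᵢ².
True-score variance = [10.4²·0.60 + 7.5²·0.60] − 7.8 = 98.646 − 7.8 = 90.846.
Reliability = 90.846 / 156.61 = 0.580.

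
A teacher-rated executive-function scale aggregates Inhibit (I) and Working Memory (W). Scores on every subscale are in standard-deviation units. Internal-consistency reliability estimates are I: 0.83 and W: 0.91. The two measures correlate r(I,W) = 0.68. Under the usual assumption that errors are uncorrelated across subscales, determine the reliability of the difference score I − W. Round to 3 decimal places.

0.594

Var(I−W) = 1 + 1 − 2·0.68 = 2 − 1.36 = 0.64.
Because errors are independent across components, Cov(Tᵢ,Tⱼ) = Cov(Xᵢ,Xⱼ); the off-diagonal part of the true-score variance is the same as above.
True-score variance = [0.83 + 0.91] − 1.36 = 1.74 − 1.36 = 0.38.
Reliability = 0.38 / 0.64 = 0.594.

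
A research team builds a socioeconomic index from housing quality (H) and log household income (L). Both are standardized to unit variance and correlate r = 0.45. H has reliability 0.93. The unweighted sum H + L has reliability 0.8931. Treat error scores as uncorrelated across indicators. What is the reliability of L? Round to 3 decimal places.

0.760

Var(H+L) = 2 + 2·0.45 = 2.900.
True-score variance = ρ_H + ρ_L + 2·0.45, so 0.8931 = (0.93 + ρ_L + 0.90) / 2.900.
ρ_L = 0.8931·2.900 − 0.93 − 0.90 = 0.760.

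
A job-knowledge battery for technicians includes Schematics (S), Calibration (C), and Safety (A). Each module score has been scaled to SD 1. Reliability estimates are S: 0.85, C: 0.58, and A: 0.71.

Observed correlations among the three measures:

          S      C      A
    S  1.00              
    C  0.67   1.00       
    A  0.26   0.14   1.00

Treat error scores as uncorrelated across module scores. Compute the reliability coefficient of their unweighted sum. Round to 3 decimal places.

Var(S+C+A) = 3 + 2·[0.67 + 0.26 + 0.14] = 3 + 2.14 = 5.14.
With uncorrelated errors the cross-covariances are all true-score covariance, so they carry over unchanged; only the diagonal terms shrink to ρᵢσᵢ².
True-score variance = [0.85 + 0.58 + 0.71] + 2.14 = 2.14 + 2.14 = 4.28.
Reliability = 4.28 / 5.14 = 0.833.

0.833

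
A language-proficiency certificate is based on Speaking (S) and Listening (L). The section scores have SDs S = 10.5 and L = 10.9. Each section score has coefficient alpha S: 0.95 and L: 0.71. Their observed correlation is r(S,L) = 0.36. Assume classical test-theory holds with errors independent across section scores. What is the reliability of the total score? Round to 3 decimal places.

Var(S+L) = 10.5² + 10.9² + 2·[10.5·10.9·0.36] = 229.06 + 82.404 = 311.464.
Under uncorrelated errors the observed covariances equal the true-score covariances, so only the own-variance terms attenuate.
True-score variance = [10.5²·0.95 + 10.9²·0.71] + 82.404 = 189.093 + 82.404 = 271.497.
Reliability = 271.497 / 311.464 = 0.872.

0.872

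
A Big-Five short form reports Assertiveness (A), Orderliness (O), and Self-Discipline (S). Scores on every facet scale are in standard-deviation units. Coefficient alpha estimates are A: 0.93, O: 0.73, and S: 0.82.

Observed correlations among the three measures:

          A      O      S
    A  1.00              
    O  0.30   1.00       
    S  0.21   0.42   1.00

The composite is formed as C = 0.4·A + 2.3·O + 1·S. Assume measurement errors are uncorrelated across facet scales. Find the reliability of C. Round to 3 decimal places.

Var(C) = 0.4² + 2.3² + 1 + 2·[0.92·0.30 + 0.4·0.21 + 2.3·0.42] = 6.45 + 2.652 = 9.102.
Because errors are independent across components, Cov(Tᵢ,Tⱼ) = Cov(Xᵢ,Xⱼ); the off-diagonal part of the true-score variance is the same as above.
True-score variance = [0.4²·0.93 + 2.3²·0.73 + 0.82] + 2.652 = 4.8305 + 2.652 = 7.4825.
Reliability = 7.4825 / 9.102 = 0.822.

0.822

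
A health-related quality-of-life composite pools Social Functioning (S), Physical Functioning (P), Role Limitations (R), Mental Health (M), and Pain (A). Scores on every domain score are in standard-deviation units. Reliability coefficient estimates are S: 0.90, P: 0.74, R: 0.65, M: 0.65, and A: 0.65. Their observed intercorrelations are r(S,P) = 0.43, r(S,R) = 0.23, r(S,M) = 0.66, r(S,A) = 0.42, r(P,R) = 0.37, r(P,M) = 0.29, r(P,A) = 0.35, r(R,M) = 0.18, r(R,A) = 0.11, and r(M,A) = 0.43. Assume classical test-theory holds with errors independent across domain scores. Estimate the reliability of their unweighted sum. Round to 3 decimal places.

0.882

Var(S+P+R+M+A) = 5 + 2·[0.43 + 0.23 + 0.66 + 0.42 + 0.37 + 0.29 + 0.35 + 0.18 + 0.11 + 0.43] = 5 + 6.94 = 11.94.
Under uncorrelated errors the observed covariances equal the true-score covariances, so only the own-variance terms attenuate.
True-score variance = [0.90 + 0.74 + 0.65 + 0.65 + 0.65] + 6.94 = 3.59 + 6.94 = 10.53.
Reliability = 10.53 / 11.94 = 0.882.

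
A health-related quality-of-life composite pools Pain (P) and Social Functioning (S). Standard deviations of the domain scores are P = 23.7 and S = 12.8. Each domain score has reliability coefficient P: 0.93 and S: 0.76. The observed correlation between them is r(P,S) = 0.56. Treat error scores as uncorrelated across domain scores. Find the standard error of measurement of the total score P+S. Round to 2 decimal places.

Var(total) = 725.53 + 339.763 = 1065.29.
True-score variance = 646.89 + 339.763 = 986.653, so reliability = 0.9262.
Error variance = 1065.29 − 986.653 = 78.6399; SEM = √78.6399 = 8.87.

8.87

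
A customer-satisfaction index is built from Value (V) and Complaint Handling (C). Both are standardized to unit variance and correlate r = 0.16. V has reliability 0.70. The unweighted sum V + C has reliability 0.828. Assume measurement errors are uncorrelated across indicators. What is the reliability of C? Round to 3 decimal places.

Var(V+C) = 2 + 2·0.16 = 2.320.
True-score variance = ρ_V + ρ_C + 2·0.16, so 0.828 = (0.70 + ρ_C + 0.32) / 2.320.
ρ_C = 0.828·2.320 − 0.70 − 0.32 = 0.901.

0.901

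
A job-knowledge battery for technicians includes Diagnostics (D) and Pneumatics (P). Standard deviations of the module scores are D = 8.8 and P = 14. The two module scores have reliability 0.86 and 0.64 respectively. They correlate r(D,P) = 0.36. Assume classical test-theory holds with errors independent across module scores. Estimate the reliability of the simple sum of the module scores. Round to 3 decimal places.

Var(D+P) = 8.8² + 14² + 2·[8.8·14·0.36] = 273.44 + 88.704 = 362.144.
With uncorrelated errors the cross-covariances are all true-score covariance, so they carry over unchanged; only the diagonal terms shrink to ρᵢσᵢ².
True-score variance = [8.8²·0.86 + 14²·0.64] + 88.704 = 192.038 + 88.704 = 280.742.
Reliability = 280.742 / 362.144 = 0.775.

0.775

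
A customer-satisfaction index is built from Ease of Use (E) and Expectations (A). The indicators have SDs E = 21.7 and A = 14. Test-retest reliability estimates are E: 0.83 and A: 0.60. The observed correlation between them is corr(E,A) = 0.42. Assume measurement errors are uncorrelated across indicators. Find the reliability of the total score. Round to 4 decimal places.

Var(E+A) = 21.7² + 14² + 2·[21.7·14·0.42] = 666.89 + 255.192 = 922.082.
Because errors are independent across components, Cov(Tᵢ,Tⱼ) = Cov(Xᵢ,Xⱼ); the off-diagonal part of the true-score variance is the same as above.
True-score variance = [21.7²·0.83 + 14²·0.60] + 255.192 = 508.439 + 255.192 = 763.631.
Reliability = 763.631 / 922.082 = 0.8282.

0.8282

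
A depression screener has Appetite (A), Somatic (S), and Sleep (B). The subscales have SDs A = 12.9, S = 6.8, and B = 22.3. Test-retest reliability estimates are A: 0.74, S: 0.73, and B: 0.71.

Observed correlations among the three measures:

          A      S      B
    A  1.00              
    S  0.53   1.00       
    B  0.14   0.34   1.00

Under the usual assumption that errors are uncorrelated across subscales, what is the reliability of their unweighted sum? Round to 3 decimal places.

Var(A+S+B) = 12.9² + 6.8² + 22.3² + 2·[12.9·6.8·0.53 + 12.9·22.3·0.14 + 6.8·22.3·0.34] = 709.94 + 276.646 = 986.586.
Because errors are independent across components, Cov(Tᵢ,Tⱼ) = Cov(Xᵢ,Xⱼ); the off-diagonal part of the true-score variance is the same as above.
True-score variance = [12.9²·0.74 + 6.8²·0.73 + 22.3²·0.71] + 276.646 = 509.974 + 276.646 = 786.62.
Reliability = 786.62 / 986.586 = 0.797.

0.797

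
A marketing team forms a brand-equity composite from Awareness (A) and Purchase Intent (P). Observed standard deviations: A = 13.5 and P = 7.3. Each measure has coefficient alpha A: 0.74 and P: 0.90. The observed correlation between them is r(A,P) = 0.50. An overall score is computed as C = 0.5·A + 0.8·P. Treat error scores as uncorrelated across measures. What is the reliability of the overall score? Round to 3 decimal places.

Var(C) = 0.5²·13.5² + 0.8²·7.3² + 2·[0.4·13.5·7.3·0.50] = 79.6681 + 39.42 = 119.088.
Because errors are independent across components, Cov(Tᵢ,Tⱼ) = Cov(Xᵢ,Xⱼ); the off-diagonal part of the true-score variance is the same as above.
True-score variance = [0.5²·13.5²·0.74 + 0.8²·7.3²·0.90] + 39.42 = 64.4113 + 39.42 = 103.831.
Reliability = 103.831 / 119.088 = 0.872.

0.872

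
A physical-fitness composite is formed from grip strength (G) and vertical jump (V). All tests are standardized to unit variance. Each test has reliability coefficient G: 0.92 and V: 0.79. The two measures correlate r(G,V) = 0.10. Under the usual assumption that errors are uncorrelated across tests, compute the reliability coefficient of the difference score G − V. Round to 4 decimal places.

0.8389

Var(G−V) = 1 + 1 − 2·0.10 = 2 − 0.2 = 1.8.
Under uncorrelated errors the observed covariances equal the true-score covariances, so only the own-variance terms attenuate.
True-score variance = [0.92 + 0.79] − 0.2 = 1.71 − 0.2 = 1.51.
Reliability = 1.51 / 1.8 = 0.8389.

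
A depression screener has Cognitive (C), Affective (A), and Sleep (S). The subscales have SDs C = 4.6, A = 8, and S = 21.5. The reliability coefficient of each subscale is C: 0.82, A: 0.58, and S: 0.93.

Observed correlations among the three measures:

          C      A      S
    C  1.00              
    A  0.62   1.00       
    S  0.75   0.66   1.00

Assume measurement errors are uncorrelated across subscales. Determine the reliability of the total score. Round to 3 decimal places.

0.935

Var(C+A+S) = 4.6² + 8² + 21.5² + 2·[4.6·8·0.62 + 4.6·21.5·0.75 + 8·21.5·0.66] = 547.41 + 421.022 = 968.432.
Under uncorrelated errors the observed covariances equal the true-score covariances, so only the own-variance terms attenuate.
True-score variance = [4.6²·0.82 + 8²·0.58 + 21.5²·0.93] + 421.022 = 484.364 + 421.022 = 905.386.
Reliability = 905.386 / 968.432 = 0.935.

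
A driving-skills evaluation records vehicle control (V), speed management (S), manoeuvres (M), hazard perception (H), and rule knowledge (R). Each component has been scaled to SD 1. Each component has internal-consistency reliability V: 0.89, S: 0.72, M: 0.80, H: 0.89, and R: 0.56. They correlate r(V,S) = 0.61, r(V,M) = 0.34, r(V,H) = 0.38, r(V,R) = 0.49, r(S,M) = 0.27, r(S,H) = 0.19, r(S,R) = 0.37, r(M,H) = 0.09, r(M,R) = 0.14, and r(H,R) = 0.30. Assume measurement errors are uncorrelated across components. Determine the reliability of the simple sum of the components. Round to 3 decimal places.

Var(V+S+M+H+R) = 5 + 2·[0.61 + 0.34 + 0.38 + 0.49 + 0.27 + 0.19 + 0.37 + 0.09 + 0.14 + 0.30] = 5 + 6.36 = 11.36.
Under uncorrelated errors the observed covariances equal the true-score covariances, so only the own-variance terms attenuate.
True-score variance = [0.89 + 0.72 + 0.80 + 0.89 + 0.56] + 6.36 = 3.86 + 6.36 = 10.22.
Reliability = 10.22 / 11.36 = 0.900.

0.900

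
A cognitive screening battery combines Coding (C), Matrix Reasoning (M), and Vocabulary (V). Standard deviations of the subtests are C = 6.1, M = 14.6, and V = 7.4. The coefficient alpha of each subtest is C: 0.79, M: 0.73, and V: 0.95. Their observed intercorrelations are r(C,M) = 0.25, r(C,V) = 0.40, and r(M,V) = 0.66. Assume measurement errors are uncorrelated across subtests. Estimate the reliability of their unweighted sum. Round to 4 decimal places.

Var(C+M+V) = 6.1² + 14.6² + 7.4² + 2·[6.1·14.6·0.25 + 6.1·7.4·0.40 + 14.6·7.4·0.66] = 305.13 + 223.255 = 528.385.
Because errors are independent across components, Cov(Tᵢ,Tⱼ) = Cov(Xᵢ,Xⱼ); the off-diagonal part of the true-score variance is the same as above.
True-score variance = [6.1²·0.79 + 14.6²·0.73 + 7.4²·0.95] + 223.255 = 237.025 + 223.255 = 460.279.
Reliability = 460.279 / 528.385 = 0.8711.

0.8711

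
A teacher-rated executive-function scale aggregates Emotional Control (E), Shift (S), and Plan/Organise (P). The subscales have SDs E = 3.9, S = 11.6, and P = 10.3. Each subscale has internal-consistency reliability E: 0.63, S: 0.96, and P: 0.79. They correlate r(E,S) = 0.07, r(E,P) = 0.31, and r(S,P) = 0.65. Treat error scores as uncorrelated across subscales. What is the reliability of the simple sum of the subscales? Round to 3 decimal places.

0.925

Var(E+S+P) = 3.9² + 11.6² + 10.3² + 2·[3.9·11.6·0.07 + 3.9·10.3·0.31 + 11.6·10.3·0.65] = 255.86 + 186.563 = 442.423.
Under uncorrelated errors the observed covariances equal the true-score covariances, so only the own-variance terms attenuate.
True-score variance = [3.9²·0.63 + 11.6²·0.96 + 10.3²·0.79] + 186.563 = 222.571 + 186.563 = 409.134.
Reliability = 409.134 / 442.423 = 0.925.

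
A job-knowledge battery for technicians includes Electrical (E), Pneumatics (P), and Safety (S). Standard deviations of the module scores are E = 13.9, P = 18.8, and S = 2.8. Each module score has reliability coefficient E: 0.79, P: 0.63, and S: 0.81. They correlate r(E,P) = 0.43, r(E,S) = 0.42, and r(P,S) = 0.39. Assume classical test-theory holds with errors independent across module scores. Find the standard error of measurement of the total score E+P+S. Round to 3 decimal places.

13.147

Var(total) = 554.49 + 298.487 = 852.977.
True-score variance = 381.654 + 298.487 = 680.141, so reliability = 0.7974.
Error variance = 852.977 − 680.141 = 172.836; SEM = √172.836 = 13.147.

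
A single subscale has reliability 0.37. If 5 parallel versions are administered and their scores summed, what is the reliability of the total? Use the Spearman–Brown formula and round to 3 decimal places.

0.746

ρ_k = kρ / (1 + (k−1)ρ) = 5·0.37 / (1 + 4·0.37) = 1.850 / 2.480 = 0.746.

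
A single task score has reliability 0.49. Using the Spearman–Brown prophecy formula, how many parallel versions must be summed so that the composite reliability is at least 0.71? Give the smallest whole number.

3

k ≥ ρ*(1−ρ₁)/(ρ₁(1−ρ*)) = 0.71·0.51 / (0.49·0.29) = 2.548.
Smallest integer k = 3.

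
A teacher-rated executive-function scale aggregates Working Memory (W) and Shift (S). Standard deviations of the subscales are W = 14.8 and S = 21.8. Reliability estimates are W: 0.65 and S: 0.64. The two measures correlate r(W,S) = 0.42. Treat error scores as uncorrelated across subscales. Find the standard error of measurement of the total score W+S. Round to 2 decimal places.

Var(total) = 694.28 + 271.018 = 965.298.
True-score variance = 446.53 + 271.018 = 717.547, so reliability = 0.7433.
Error variance = 965.298 − 717.547 = 247.75; SEM = √247.75 = 15.74.

15.74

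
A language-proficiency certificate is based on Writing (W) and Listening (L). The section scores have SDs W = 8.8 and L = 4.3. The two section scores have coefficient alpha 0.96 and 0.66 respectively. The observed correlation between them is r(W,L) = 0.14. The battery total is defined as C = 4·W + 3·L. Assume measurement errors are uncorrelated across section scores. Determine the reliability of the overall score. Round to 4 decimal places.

Var(C) = 4²·8.8² + 3²·4.3² + 2·[12·8.8·4.3·0.14] = 1405.45 + 127.142 = 1532.59.
With uncorrelated errors the cross-covariances are all true-score covariance, so they carry over unchanged; only the diagonal terms shrink to ρᵢσᵢ².
True-score variance = [4²·8.8²·0.96 + 3²·4.3²·0.66] + 127.142 = 1299.31 + 127.142 = 1426.45.
Reliability = 1426.45 / 1532.59 = 0.9307.

0.9307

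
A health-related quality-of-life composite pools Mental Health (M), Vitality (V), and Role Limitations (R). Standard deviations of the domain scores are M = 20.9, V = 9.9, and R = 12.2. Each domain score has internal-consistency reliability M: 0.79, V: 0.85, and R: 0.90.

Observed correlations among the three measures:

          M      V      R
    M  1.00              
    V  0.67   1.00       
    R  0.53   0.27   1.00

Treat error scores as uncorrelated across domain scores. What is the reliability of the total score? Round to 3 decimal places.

Var(M+V+R) = 20.9² + 9.9² + 12.2² + 2·[20.9·9.9·0.67 + 20.9·12.2·0.53 + 9.9·12.2·0.27] = 683.66 + 612.759 = 1296.42.
Under uncorrelated errors the observed covariances equal the true-score covariances, so only the own-variance terms attenuate.
True-score variance = [20.9²·0.79 + 9.9²·0.85 + 12.2²·0.90] + 612.759 = 562.344 + 612.759 = 1175.1.
Reliability = 1175.1 / 1296.42 = 0.906.

0.906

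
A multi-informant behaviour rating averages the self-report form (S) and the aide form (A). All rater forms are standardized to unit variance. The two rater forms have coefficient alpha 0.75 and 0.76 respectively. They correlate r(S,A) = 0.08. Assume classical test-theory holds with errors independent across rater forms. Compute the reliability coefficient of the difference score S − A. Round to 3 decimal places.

0.734

Var(S−A) = 1 + 1 − 2·0.08 = 2 − 0.16 = 1.84.
With uncorrelated errors the cross-covariances are all true-score covariance, so they carry over unchanged; only the diagonal terms shrink to ρᵢσᵢ².
True-score variance = [0.75 + 0.76] − 0.16 = 1.51 − 0.16 = 1.35.
Reliability = 1.35 / 1.84 = 0.734.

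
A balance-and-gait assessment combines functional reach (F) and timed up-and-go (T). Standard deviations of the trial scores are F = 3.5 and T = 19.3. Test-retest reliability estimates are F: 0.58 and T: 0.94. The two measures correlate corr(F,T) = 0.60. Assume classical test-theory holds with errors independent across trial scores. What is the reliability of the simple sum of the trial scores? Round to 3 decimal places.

0.941

Var(F+T) = 3.5² + 19.3² + 2·[3.5·19.3·0.60] = 384.74 + 81.06 = 465.8.
Because errors are independent across components, Cov(Tᵢ,Tⱼ) = Cov(Xᵢ,Xⱼ); the off-diagonal part of the true-score variance is the same as above.
True-score variance = [3.5²·0.58 + 19.3²·0.94] + 81.06 = 357.246 + 81.06 = 438.306.
Reliability = 438.306 / 465.8 = 0.941.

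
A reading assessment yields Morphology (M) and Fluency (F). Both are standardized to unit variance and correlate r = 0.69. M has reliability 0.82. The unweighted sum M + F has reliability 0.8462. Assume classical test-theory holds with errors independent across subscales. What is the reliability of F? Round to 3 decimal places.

Var(M+F) = 2 + 2·0.69 = 3.380.
True-score variance = ρ_M + ρ_F + 2·0.69, so 0.8462 = (0.82 + ρ_F + 1.38) / 3.380.
ρ_F = 0.8462·3.380 − 0.82 − 1.38 = 0.660.

0.660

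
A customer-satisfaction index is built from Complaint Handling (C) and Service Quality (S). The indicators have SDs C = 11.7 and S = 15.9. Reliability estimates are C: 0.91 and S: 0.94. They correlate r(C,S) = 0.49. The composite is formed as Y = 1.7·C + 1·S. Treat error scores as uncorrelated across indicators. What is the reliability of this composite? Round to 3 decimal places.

0.947

Var(Y) = 1.7²·11.7² + 15.9² + 2·[1.7·11.7·15.9·0.49] = 648.422 + 309.926 = 958.348.
Under uncorrelated errors the observed covariances equal the true-score covariances, so only the own-variance terms attenuate.
True-score variance = [1.7²·11.7²·0.91 + 15.9²·0.94] + 309.926 = 597.648 + 309.926 = 907.574.
Reliability = 907.574 / 958.348 = 0.947.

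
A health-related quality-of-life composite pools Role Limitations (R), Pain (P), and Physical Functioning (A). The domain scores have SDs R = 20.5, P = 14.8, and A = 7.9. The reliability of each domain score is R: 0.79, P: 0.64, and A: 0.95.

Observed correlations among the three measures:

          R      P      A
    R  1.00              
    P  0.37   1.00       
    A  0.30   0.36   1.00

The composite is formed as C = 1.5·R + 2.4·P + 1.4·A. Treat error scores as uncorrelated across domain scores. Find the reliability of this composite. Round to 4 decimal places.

Var(C) = 1.5²·20.5² + 2.4²·14.8² + 1.4²·7.9² + 2·[3.6·20.5·14.8·0.37 + 2.1·20.5·7.9·0.30 + 3.36·14.8·7.9·0.36] = 2329.56 + 1295.17 = 3624.72.
With uncorrelated errors the cross-covariances are all true-score covariance, so they carry over unchanged; only the diagonal terms shrink to ρᵢσᵢ².
True-score variance = [1.5²·20.5²·0.79 + 2.4²·14.8²·0.64 + 1.4²·7.9²·0.95] + 1295.17 = 1670.67 + 1295.17 = 2965.84.
Reliability = 2965.84 / 3624.72 = 0.8182.

0.8182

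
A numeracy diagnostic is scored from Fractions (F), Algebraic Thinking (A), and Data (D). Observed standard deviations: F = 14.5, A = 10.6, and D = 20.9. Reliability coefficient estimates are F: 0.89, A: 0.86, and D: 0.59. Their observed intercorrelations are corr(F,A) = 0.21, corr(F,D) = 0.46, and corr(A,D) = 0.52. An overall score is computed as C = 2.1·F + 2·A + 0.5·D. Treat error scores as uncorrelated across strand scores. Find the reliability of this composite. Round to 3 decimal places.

Var(C) = 2.1²·14.5² + 2²·10.6² + 0.5²·20.9² + 2·[4.2·14.5·10.6·0.21 + 1.05·14.5·20.9·0.46 + 10.6·20.9·0.52] = 1485.85 + 794.275 = 2280.12.
Because errors are independent across components, Cov(Tᵢ,Tⱼ) = Cov(Xᵢ,Xⱼ); the off-diagonal part of the true-score variance is the same as above.
True-score variance = [2.1²·14.5²·0.89 + 2²·10.6²·0.86 + 0.5²·20.9²·0.59] + 794.275 = 1276.16 + 794.275 = 2070.43.
Reliability = 2070.43 / 2280.12 = 0.908.

0.908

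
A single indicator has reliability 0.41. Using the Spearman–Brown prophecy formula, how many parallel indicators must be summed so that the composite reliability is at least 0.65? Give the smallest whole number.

k ≥ ρ*(1−ρ₁)/(ρ₁(1−ρ*)) = 0.65·0.59 / (0.41·0.35) = 2.672.
Smallest integer k = 3.

3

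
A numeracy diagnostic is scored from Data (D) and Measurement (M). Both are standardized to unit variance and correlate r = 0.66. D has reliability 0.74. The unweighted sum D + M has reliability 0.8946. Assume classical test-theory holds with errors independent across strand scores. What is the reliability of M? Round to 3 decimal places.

0.910

Var(D+M) = 2 + 2·0.66 = 3.320.
True-score variance = ρ_D + ρ_M + 2·0.66, so 0.8946 = (0.74 + ρ_M + 1.32) / 3.320.
ρ_M = 0.8946·3.320 − 0.74 − 1.32 = 0.910.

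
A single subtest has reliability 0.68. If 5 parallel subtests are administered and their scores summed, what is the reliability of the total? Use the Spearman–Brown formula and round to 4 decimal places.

ρ_k = kρ / (1 + (k−1)ρ) = 5·0.68 / (1 + 4·0.68) = 3.400 / 3.720 = 0.9140.

0.9140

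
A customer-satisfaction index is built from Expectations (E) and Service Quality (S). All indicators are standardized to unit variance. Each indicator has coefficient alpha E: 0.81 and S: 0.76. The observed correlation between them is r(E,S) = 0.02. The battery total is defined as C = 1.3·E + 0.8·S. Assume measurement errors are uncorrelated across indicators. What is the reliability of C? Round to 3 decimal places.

0.800

Var(C) = 1.3² + 0.8² + 2·[1.04·0.02] = 2.33 + 0.0416 = 2.3716.
Because errors are independent across components, Cov(Tᵢ,Tⱼ) = Cov(Xᵢ,Xⱼ); the off-diagonal part of the true-score variance is the same as above.
True-score variance = [1.3²·0.81 + 0.8²·0.76] + 0.0416 = 1.8553 + 0.0416 = 1.8969.
Reliability = 1.8969 / 2.3716 = 0.800.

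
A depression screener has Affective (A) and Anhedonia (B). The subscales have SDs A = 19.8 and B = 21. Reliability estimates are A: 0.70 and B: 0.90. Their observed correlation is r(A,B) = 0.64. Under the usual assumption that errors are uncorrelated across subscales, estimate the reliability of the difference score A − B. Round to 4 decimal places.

Var(A−B) = 19.8² + 21² − 2·19.8·21·0.64 = 833.04 − 532.224 = 300.816.
Under uncorrelated errors the observed covariances equal the true-score covariances, so only the own-variance terms attenuate.
True-score variance = [19.8²·0.70 + 21²·0.90] − 532.224 = 671.328 − 532.224 = 139.104.
Reliability = 139.104 / 300.816 = 0.4624.

0.4624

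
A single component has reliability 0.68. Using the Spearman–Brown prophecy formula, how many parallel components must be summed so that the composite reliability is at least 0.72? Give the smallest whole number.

2

k ≥ ρ*(1−ρ₁)/(ρ₁(1−ρ*)) = 0.72·0.32 / (0.68·0.28) = 1.210.
Smallest integer k = 2.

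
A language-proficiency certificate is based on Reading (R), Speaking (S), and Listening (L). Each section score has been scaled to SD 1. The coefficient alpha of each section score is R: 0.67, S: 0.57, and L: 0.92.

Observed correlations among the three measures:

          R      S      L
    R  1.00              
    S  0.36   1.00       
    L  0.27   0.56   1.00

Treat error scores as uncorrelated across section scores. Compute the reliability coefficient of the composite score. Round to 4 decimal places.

0.8439

Var(R+S+L) = 3 + 2·[0.36 + 0.27 + 0.56] = 3 + 2.38 = 5.38.
With uncorrelated errors the cross-covariances are all true-score covariance, so they carry over unchanged; only the diagonal terms shrink to ρᵢσᵢ².
True-score variance = [0.67 + 0.57 + 0.92] + 2.38 = 2.16 + 2.38 = 4.54.
Reliability = 4.54 / 5.38 = 0.8439.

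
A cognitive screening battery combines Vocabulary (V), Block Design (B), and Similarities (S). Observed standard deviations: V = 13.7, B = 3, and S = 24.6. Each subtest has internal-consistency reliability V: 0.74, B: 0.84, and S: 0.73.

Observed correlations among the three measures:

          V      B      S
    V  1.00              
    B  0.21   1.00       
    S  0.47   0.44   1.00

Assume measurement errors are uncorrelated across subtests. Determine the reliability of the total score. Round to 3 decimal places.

0.822

Var(V+B+S) = 13.7² + 3² + 24.6² + 2·[13.7·3·0.21 + 13.7·24.6·0.47 + 3·24.6·0.44] = 801.85 + 399.005 = 1200.85.
Because errors are independent across components, Cov(Tᵢ,Tⱼ) = Cov(Xᵢ,Xⱼ); the off-diagonal part of the true-score variance is the same as above.
True-score variance = [13.7²·0.74 + 3²·0.84 + 24.6²·0.73] + 399.005 = 588.217 + 399.005 = 987.222.
Reliability = 987.222 / 1200.85 = 0.822.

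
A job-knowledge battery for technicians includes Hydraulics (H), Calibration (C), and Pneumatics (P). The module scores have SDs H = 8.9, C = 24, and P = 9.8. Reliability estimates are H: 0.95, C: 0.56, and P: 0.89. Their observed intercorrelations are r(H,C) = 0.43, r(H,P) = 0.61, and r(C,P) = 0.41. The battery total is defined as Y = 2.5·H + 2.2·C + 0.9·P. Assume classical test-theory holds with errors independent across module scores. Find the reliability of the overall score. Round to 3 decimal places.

Var(Y) = 2.5²·8.9² + 2.2²·24² + 0.9²·9.8² + 2·[5.5·8.9·24·0.43 + 2.25·8.9·9.8·0.61 + 1.98·24·9.8·0.41] = 3360.69 + 1631.62 = 4992.31.
Because errors are independent across components, Cov(Tᵢ,Tⱼ) = Cov(Xᵢ,Xⱼ); the off-diagonal part of the true-score variance is the same as above.
True-score variance = [2.5²·8.9²·0.95 + 2.2²·24²·0.56 + 0.9²·9.8²·0.89] + 1631.62 = 2100.74 + 1631.62 = 3732.35.
Reliability = 3732.35 / 4992.31 = 0.748.

0.748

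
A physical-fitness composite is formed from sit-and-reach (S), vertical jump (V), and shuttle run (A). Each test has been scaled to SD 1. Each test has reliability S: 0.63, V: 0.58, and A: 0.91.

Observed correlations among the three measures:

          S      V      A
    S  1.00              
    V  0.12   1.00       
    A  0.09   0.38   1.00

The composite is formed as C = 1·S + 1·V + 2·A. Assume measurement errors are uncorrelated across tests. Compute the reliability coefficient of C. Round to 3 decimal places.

Var(C) = 1 + 1 + 2² + 2·[0.12 + 2·0.09 + 2·0.38] = 6 + 2.12 = 8.12.
With uncorrelated errors the cross-covariances are all true-score covariance, so they carry over unchanged; only the diagonal terms shrink to ρᵢσᵢ².
True-score variance = [0.63 + 0.58 + 2²·0.91] + 2.12 = 4.85 + 2.12 = 6.97.
Reliability = 6.97 / 8.12 = 0.858.

0.858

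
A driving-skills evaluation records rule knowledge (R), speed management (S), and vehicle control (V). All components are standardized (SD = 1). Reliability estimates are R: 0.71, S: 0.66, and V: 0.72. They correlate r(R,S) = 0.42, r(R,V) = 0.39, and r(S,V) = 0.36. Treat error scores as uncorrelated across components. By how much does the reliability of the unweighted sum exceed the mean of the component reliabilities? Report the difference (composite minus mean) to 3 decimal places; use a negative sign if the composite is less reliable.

Var(sum) = 3 + 2.34 = 5.34; true-score variance = 2.09 + 2.34 = 4.43; composite reliability = 0.8296.
Mean component reliability = 0.6967.
Difference = 0.8296 − 0.6967 = 0.133.

0.133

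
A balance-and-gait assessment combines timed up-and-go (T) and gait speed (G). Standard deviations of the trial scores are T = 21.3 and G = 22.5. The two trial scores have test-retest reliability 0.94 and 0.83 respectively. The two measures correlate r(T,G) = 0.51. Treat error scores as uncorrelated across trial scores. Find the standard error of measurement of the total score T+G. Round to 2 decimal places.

Var(total) = 959.94 + 488.835 = 1448.78.
True-score variance = 846.656 + 488.835 = 1335.49, so reliability = 0.9218.
Error variance = 1448.78 − 1335.49 = 113.284; SEM = √113.284 = 10.64.

10.64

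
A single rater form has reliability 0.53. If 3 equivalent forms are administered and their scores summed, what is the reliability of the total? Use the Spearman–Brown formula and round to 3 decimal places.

0.772

ρ_k = kρ / (1 + (k−1)ρ) = 3·0.53 / (1 + 2·0.53) = 1.590 / 2.060 = 0.772.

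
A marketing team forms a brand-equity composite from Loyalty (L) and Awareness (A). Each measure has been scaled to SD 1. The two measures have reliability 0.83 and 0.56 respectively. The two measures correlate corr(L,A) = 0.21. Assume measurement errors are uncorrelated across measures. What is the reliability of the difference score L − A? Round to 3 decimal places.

Var(L−A) = 1 + 1 − 2·0.21 = 2 − 0.42 = 1.58.
Under uncorrelated errors the observed covariances equal the true-score covariances, so only the own-variance terms attenuate.
True-score variance = [0.83 + 0.56] − 0.42 = 1.39 − 0.42 = 0.97.
Reliability = 0.97 / 1.58 = 0.614.

0.614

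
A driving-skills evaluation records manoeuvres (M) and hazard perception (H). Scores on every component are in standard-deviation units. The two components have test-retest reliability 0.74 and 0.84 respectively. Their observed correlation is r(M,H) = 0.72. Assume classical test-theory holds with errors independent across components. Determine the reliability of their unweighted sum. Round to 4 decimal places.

0.8779

Var(M+H) = 2 + 2·[0.72] = 2 + 1.44 = 3.44.
Under uncorrelated errors the observed covariances equal the true-score covariances, so only the own-variance terms attenuate.
True-score variance = [0.74 + 0.84] + 1.44 = 1.58 + 1.44 = 3.02.
Reliability = 3.02 / 3.44 = 0.8779.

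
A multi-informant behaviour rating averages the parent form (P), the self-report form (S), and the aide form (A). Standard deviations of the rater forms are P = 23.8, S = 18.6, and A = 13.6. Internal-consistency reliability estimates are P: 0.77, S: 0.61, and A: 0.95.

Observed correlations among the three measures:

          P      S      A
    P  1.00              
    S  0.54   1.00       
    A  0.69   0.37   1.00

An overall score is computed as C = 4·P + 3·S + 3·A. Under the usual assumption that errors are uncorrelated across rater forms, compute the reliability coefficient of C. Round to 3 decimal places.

0.873

Var(C) = 4²·23.8² + 3²·18.6² + 3²·13.6² + 2·[12·23.8·18.6·0.54 + 12·23.8·13.6·0.69 + 9·18.6·13.6·0.37] = 13841.3 + 12782 = 26623.3.
Because errors are independent across components, Cov(Tᵢ,Tⱼ) = Cov(Xᵢ,Xⱼ); the off-diagonal part of the true-score variance is the same as above.
True-score variance = [4²·23.8²·0.77 + 3²·18.6²·0.61 + 3²·13.6²·0.95] + 12782 = 10459.3 + 12782 = 23241.3.
Reliability = 23241.3 / 26623.3 = 0.873.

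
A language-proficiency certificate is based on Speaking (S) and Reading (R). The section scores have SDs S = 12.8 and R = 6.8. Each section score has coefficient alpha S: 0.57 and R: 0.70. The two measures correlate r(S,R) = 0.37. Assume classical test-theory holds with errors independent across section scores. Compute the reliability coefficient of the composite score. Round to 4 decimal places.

Var(S+R) = 12.8² + 6.8² + 2·[12.8·6.8·0.37] = 210.08 + 64.4096 = 274.49.
Under uncorrelated errors the observed covariances equal the true-score covariances, so only the own-variance terms attenuate.
True-score variance = [12.8²·0.57 + 6.8²·0.70] + 64.4096 = 125.757 + 64.4096 = 190.166.
Reliability = 190.166 / 274.49 = 0.6928.

0.6928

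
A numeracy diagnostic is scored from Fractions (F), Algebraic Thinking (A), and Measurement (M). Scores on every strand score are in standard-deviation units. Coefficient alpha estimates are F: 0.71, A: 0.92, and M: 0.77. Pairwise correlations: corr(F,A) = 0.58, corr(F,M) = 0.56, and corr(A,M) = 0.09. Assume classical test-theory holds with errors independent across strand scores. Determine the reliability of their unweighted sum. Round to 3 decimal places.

0.890

Var(F+A+M) = 3 + 2·[0.58 + 0.56 + 0.09] = 3 + 2.46 = 5.46.
Under uncorrelated errors the observed covariances equal the true-score covariances, so only the own-variance terms attenuate.
True-score variance = [0.71 + 0.92 + 0.77] + 2.46 = 2.4 + 2.46 = 4.86.
Reliability = 4.86 / 5.46 = 0.890.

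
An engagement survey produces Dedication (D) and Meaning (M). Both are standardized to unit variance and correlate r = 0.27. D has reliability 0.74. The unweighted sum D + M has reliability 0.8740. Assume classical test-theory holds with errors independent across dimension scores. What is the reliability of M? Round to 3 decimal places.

Var(D+M) = 2 + 2·0.27 = 2.540.
True-score variance = ρ_D + ρ_M + 2·0.27, so 0.8740 = (0.74 + ρ_M + 0.54) / 2.540.
ρ_M = 0.8740·2.540 − 0.74 − 0.54 = 0.940.

0.940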